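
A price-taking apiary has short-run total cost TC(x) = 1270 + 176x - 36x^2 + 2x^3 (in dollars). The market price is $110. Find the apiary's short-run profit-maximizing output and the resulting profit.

AVC = 176 - 36x + 2x^2; min AVC = $14 at x = 9. Since P = $110 ≥ min AVC, the firm produces.
MC = 176 - 72x + 6x^2. Setting P = MC and taking the root on the rising branch gives x* = 11.
TR = 110·11 = 1210. TC = 1270 + 242 = 1512. Profit = 1210 − 1512 = -$302.
Shutting down would mean losing the fixed cost of $1270, so operating at a loss of $302 is better by $968.

Profit = -$302 at x = 11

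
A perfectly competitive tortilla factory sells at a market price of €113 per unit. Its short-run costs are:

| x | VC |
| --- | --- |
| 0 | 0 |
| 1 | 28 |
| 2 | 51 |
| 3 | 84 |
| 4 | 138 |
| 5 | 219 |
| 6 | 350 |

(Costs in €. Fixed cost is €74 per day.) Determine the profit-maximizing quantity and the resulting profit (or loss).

Compute π = P·x − TC at each output: x=0: -74; x=1: 11; x=2: 101; x=3: 181; x=4: 240; x=5: 272; x=6: 254.
Profit is maximized at x = 5. AVC there is 219/5 = €43.80 ≤ P, so producing beats shutting down (which would give -€74).

x = 5; profit = €272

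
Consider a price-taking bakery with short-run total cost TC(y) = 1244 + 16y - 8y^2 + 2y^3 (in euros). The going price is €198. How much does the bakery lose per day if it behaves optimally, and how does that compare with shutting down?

AVC = 16 - 8y + 2y^2 has its minimum €8 at y = 2; price €198 clears that bar, so the firm operates.
MC = 16 - 16y + 6y^2. Setting P = MC and taking the root on the rising branch gives y* = 7.
TR = 198·7 = 1386. TC = 1244 + 406 = 1650. Profit = 1386 − 1650 = -€264.
By producing, the firm covers all variable cost plus €980 of fixed cost; shutting down would lose the full €1244.

Profit = -€264 at y = 7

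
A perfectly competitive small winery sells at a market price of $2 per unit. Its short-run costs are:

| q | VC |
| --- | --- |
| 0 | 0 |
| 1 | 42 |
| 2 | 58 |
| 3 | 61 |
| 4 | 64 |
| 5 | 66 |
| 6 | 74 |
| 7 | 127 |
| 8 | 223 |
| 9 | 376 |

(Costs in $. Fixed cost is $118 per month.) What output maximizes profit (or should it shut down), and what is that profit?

Profit at each row (π = 2q − TC): q=0: -118; q=1: -158; q=2: -172; q=3: -173; q=4: -174; q=5: -174; q=6: -180; q=7: -231; q=8: -325; q=9: -476.
Profit is highest at q = 0. Equivalently, the lowest AVC in the table is 74/6 ≈ $12.33 at q = 6, and P = $2 falls below it — price never covers variable cost, so the firm shuts down and loses only its fixed cost.

q = 0 (shut down); profit = -$118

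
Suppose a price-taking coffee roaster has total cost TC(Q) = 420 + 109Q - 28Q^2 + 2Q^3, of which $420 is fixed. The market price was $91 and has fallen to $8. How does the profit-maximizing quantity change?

Output falls from 9 to 0 (the firm shuts down)

AVC = 109 - 28Q + 2Q^2, minimized at Q = 7 where min AVC = $11. MC = 109 - 56Q + 6Q^2.
At P = $91 ≥ min AVC, set P = MC on the rising branch: Q = 9.
At P = $8 < min AVC = $11, price no longer covers variable cost at any output, so the firm shuts down: Q = 0.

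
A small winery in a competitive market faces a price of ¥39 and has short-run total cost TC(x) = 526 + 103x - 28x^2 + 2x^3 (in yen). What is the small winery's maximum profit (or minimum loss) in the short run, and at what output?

Profit = -¥270 at x = 8

AVC = 103 - 28x + 2x^2; min AVC = ¥5 at x = 7. Since P = ¥39 ≥ min AVC, the firm produces.
MC = 103 - 56x + 6x^2. Setting P = MC and taking the root on the rising branch gives x* = 8.
TR = 39·8 = 312. TC = 526 + 56 = 582. Profit = 312 − 582 = -¥270.
Shutting down would mean losing the fixed cost of ¥526, so operating at a loss of ¥270 is better by ¥256.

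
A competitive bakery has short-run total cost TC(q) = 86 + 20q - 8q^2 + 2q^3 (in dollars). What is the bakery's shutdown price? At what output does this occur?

The shutdown price is the minimum of AVC. VC = 20q - 8q^2 + 2q^3, so AVC = 20 - 8q + 2q^2.
At the minimum of AVC, MC = AVC. MC = 20 - 16q + 6q^2; setting MC = AVC gives 4q^2 - 8q = 0, so q = 2. min AVC = 12.
The firm shuts down for any P below $12.

$12 per unit, at q = 2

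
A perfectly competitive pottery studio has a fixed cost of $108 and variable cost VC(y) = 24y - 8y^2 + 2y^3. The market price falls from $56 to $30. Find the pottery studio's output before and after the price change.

Output falls from 4 to 3

AVC = 24 - 8y + 2y^2, minimized at y = 2 where min AVC = $16. MC = 24 - 16y + 6y^2.
At P = $56 ≥ min AVC, set P = MC on the rising branch: y = 4.
At P = $30 ≥ min AVC, set P = MC: y = 3. The firm stays open but cuts output.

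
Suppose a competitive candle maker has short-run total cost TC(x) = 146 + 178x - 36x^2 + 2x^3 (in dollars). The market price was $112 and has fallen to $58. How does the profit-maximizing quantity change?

Output falls from 11 to 10

AVC = 178 - 36x + 2x^2, minimized at x = 9 where min AVC = $16. MC = 178 - 72x + 6x^2.
With P = $112 above the shutdown price, P = MC gives x = 11.
At P = $58 ≥ min AVC, set P = MC: x = 10. The firm stays open but cuts output.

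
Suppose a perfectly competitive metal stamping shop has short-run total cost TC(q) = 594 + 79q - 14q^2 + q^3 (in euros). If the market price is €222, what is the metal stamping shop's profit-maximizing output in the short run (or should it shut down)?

Produce at q = 13

Strip out fixed cost: VC = 79q - 14q^2 + q^3. Then AVC = 79 - 14q + q^2 and MC = 79 - 28q + 3q^2.
AVC hits its minimum where MC = AVC, at q = 7, giving min AVC = 79 - 14·7 + 7^2 = €30.
P = €222 exceeds min AVC = €30, so the firm stays open.
Solving P = MC: -143 - 28q + 3q^2 = 0 ⇒ q = -11/3 or 13. On the upward-sloping branch, q* = 13.
Check: AVC at q = 13 is €66 ≤ P, so revenue covers variable cost.
Profit = P·q − TC = 222·13 − 1452 = €1434.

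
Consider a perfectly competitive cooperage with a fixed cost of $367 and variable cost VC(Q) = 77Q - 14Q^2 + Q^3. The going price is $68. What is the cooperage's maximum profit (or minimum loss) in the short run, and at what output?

Profit = -$43 at Q = 9

AVC = 77 - 14Q + Q^2 has its minimum $28 at Q = 7; price $68 clears that bar, so the firm operates.
With MC = 77 - 28Q + 3Q^2, P = MC on the upward-sloping part at Q* = 9.
TR = 68·9 = 612. TC = 367 + 288 = 655. Profit = 612 − 655 = -$43.
By producing, the firm covers all variable cost plus $324 of fixed cost; shutting down would lose the full $367.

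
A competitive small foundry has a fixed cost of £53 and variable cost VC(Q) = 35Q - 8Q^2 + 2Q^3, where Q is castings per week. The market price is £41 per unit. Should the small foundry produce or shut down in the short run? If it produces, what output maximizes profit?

Variable cost is VC = 35Q - 8Q^2 + 2Q^3, so AVC = VC/Q = 35 - 8Q + 2Q^2 and MC = dTC/dQ = 35 - 16Q + 6Q^2.
AVC hits its minimum where MC = AVC, at Q = 2, giving min AVC = 35 - 8·2 + 2·2^2 = £27.
P = £41 exceeds min AVC = £27, so the firm stays open.
Solving P = MC: -6 - 16Q + 6Q^2 = 0 ⇒ Q = -1/3 or 3. On the upward-sloping branch, Q* = 3.
Check: AVC at Q = 3 is £29 ≤ P, so revenue covers variable cost.
Profit = P·Q − TC = 41·3 − 140 = -£17, a loss, but smaller than the £53 fixed cost the firm would lose by shutting down.

Produce at Q = 3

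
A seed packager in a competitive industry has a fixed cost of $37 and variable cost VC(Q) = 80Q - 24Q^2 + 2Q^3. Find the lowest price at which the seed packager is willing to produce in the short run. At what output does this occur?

The firm shuts down when price falls below the minimum of average variable cost. AVC = VC/Q = 80 - 24Q + 2Q^2.
At the minimum of AVC, MC = AVC. MC = 80 - 48Q + 6Q^2; setting MC = AVC gives 4Q^2 - 24Q = 0, so Q = 6. min AVC = 8.
For P < $8 the firm produces nothing.

$8 per unit, at Q = 6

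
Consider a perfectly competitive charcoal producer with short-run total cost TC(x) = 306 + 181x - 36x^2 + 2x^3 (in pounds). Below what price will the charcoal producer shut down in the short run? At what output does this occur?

£19 per unit, at x = 9

The shutdown price is the minimum of AVC. VC = 181x - 36x^2 + 2x^3, so AVC = 181 - 36x + 2x^2.
dAVC/dx = -36 + 4x = 0 gives x = 9. min AVC = 181 - 36·9 + 2·9^2 = 19.
For P < £19 the firm produces nothing.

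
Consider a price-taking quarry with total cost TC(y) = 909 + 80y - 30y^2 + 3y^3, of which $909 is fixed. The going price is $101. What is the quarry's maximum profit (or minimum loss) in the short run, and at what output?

AVC = 80 - 30y + 3y^2; min AVC = $5 at y = 5. Since P = $101 ≥ min AVC, the firm produces.
With MC = 80 - 60y + 9y^2, P = MC on the upward-sloping part at y* = 7.
TR = 101·7 = 707. TC = 909 + 119 = 1028. Profit = 707 − 1028 = -$321.
That loss of $321 beats the $909 the firm would lose by shutting down; producing recovers $588 of fixed cost.

Profit = -$321 at y = 7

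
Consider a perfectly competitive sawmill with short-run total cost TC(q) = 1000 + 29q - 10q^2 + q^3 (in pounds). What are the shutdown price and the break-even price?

AVC = 29 - 10q + q^2; minimized at q = 5, giving min AVC = £4. That is the shutdown price.
ATC = 1000/q + 29 - 10q + q^2. Setting dATC/dq = −1000/q^2 − 10 + 2q = 0 gives q = 10 (since 2·10^3 − 10·10^2 = 1000).
min ATC = 1000/10 + 29 − 10·10 + 10^2 = £129. That is the break-even price.
Between these two prices the firm operates at a loss; above £129 it earns a profit.

Shutdown price = £4; break-even price = £129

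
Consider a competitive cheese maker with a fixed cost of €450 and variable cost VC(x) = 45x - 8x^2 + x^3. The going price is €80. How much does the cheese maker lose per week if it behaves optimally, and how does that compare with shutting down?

Profit = -€156 at x = 7

AVC = 45 - 8x + x^2; min AVC = €29 at x = 4. Since P = €80 ≥ min AVC, the firm produces.
With MC = 45 - 16x + 3x^2, P = MC on the upward-sloping part at x* = 7.
TR = 80·7 = 560. TC = 450 + 266 = 716. Profit = 560 − 716 = -€156.
Shutting down would mean losing the fixed cost of €450, so operating at a loss of €156 is better by €294.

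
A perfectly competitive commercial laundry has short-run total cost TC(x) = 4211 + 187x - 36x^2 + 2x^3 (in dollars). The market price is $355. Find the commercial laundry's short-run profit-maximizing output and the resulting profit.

Profit = -$291 at x = 14

AVC = 187 - 36x + 2x^2 has its minimum $25 at x = 9; price $355 clears that bar, so the firm operates.
MC = 187 - 72x + 6x^2. Setting P = MC and taking the root on the rising branch gives x* = 14.
TR = 355·14 = 4970. TC = 4211 + 1050 = 5261. Profit = 4970 − 5261 = -$291.
Shutting down would mean losing the fixed cost of $4211, so operating at a loss of $291 is better by $3920.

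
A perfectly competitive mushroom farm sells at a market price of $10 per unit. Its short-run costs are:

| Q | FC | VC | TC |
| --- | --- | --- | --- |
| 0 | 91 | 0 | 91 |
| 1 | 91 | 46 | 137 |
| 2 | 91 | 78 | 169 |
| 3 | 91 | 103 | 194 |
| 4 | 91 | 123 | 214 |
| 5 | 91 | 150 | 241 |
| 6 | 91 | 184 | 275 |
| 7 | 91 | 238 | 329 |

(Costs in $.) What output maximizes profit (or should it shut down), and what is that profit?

Compute π = P·Q − TC at each output: Q=0: -91; Q=1: -127; Q=2: -149; Q=3: -164; Q=4: -174; Q=5: -191; Q=6: -215; Q=7: -259.
Profit is highest at Q = 0. Equivalently, the lowest AVC in the table is 150/5 ≈ $30 at Q = 5, and P = $10 falls below it — price never covers variable cost, so the firm shuts down and loses only its fixed cost.

Q = 0 (shut down); profit = -$91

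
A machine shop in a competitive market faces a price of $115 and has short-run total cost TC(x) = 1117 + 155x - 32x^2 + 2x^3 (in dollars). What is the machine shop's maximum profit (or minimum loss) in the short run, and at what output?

AVC = 155 - 32x + 2x^2; min AVC = $27 at x = 8. Since P = $115 ≥ min AVC, the firm produces.
With MC = 155 - 64x + 6x^2, P = MC on the upward-sloping part at x* = 10.
TR = 115·10 = 1150. TC = 1117 + 350 = 1467. Profit = 1150 − 1467 = -$317.
That loss of $317 beats the $1117 the firm would lose by shutting down; producing recovers $800 of fixed cost.

Profit = -$317 at x = 10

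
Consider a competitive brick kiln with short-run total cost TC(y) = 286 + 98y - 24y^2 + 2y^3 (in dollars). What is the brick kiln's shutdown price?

The firm shuts down when price falls below the minimum of average variable cost. AVC = VC/y = 98 - 24y + 2y^2.
dAVC/dy = -24 + 4y = 0 gives y = 6. min AVC = 98 - 24·6 + 2·6^2 = 26.
The firm shuts down for any P below $26.

$26 per unit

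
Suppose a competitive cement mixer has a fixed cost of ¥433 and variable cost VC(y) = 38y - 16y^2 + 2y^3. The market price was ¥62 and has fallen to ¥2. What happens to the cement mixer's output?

AVC = 38 - 16y + 2y^2, minimized at y = 4 where min AVC = ¥6. MC = 38 - 32y + 6y^2.
With P = ¥62 above the shutdown price, P = MC gives y = 6.
At P = ¥2 < min AVC = ¥6, price no longer covers variable cost at any output, so the firm shuts down: y = 0.

Output falls from 6 to 0 (the firm shuts down)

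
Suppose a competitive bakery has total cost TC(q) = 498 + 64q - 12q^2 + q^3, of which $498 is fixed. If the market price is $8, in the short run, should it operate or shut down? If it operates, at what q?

Shut down

Variable cost is VC = 64q - 12q^2 + q^3, so AVC = VC/q = 64 - 12q + q^2 and MC = dTC/dq = 64 - 24q + 3q^2.
The AVC parabola has its vertex at q = 12/2 = 6, where AVC = 64 - 12·6 + 6^2 = $28.
Since P = $8 < min AVC = $28, price fails to cover variable cost at any output.
The firm minimizes its loss by shutting down and losing only its fixed cost of $498.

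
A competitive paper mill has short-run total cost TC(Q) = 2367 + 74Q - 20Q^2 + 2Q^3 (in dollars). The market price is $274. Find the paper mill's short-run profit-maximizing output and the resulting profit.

AVC = 74 - 20Q + 2Q^2; min AVC = $24 at Q = 5. Since P = $274 ≥ min AVC, the firm produces.
MC = 74 - 40Q + 6Q^2. Setting P = MC and taking the root on the rising branch gives Q* = 10.
TR = 274·10 = 2740. TC = 2367 + 740 = 3107. Profit = 2740 − 3107 = -$367.
That loss of $367 beats the $2367 the firm would lose by shutting down; producing recovers $2000 of fixed cost.

Profit = -$367 at Q = 10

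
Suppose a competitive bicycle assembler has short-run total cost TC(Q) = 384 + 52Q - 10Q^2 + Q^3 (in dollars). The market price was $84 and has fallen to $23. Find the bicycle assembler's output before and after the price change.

MC = 52 - 20Q + 3Q^2; the shutdown threshold is min AVC = $27 (at Q = 5).
At P = $84 ≥ min AVC, set P = MC on the rising branch: Q = 8.
At P = $23 < min AVC = $27, price no longer covers variable cost at any output, so the firm shuts down: Q = 0.

Output falls from 8 to 0 (the firm shuts down)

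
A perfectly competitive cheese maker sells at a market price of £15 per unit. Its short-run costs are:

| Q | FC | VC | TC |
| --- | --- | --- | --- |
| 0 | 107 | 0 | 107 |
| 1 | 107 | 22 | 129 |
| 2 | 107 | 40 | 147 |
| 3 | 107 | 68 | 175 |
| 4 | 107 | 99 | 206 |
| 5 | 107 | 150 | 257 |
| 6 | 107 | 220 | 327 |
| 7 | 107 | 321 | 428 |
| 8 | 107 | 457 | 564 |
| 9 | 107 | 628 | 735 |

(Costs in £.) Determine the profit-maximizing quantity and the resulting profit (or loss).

Profit at each row (π = 15Q − TC): Q=0: -107; Q=1: -114; Q=2: -117; Q=3: -130; Q=4: -146; Q=5: -182; Q=6: -237; Q=7: -323; Q=8: -444; Q=9: -600.
Profit is highest at Q = 0. Equivalently, the lowest AVC in the table is 40/2 ≈ £20 at Q = 2, and P = £15 falls below it — price never covers variable cost, so the firm shuts down and loses only its fixed cost.

Q = 0 (shut down); profit = -£107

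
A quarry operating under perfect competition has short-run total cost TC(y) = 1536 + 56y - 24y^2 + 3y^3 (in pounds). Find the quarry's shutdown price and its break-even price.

AVC = 56 - 24y + 3y^2; minimized at y = 4, giving min AVC = £8. That is the shutdown price.
ATC = 1536/y + 56 - 24y + 3y^2. Setting dATC/dy = −1536/y^2 − 24 + 6y = 0 gives y = 8 (since 6·8^3 − 24·8^2 = 1536).
min ATC = 1536/8 + 56 − 24·8 + 3·8^2 = £248. That is the break-even price.
For £8 ≤ P < £248 the firm produces at a loss; below £8 it shuts down.

Shutdown price = £8; break-even price = £248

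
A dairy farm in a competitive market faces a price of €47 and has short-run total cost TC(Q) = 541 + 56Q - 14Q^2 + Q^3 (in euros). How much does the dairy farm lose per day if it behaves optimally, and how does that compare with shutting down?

Profit = -€217 at Q = 9

AVC = 56 - 14Q + Q^2 has its minimum €7 at Q = 7; price €47 clears that bar, so the firm operates.
With MC = 56 - 28Q + 3Q^2, P = MC on the upward-sloping part at Q* = 9.
TR = 47·9 = 423. TC = 541 + 99 = 640. Profit = 423 − 640 = -€217.
Shutting down would mean losing the fixed cost of €541, so operating at a loss of €217 is better by €324.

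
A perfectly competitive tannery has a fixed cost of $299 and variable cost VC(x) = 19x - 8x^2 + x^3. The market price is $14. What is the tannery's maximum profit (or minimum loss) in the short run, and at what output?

Profit = -$249 at x = 5

AVC = 19 - 8x + x^2 has its minimum $3 at x = 4; price $14 clears that bar, so the firm operates.
With MC = 19 - 16x + 3x^2, P = MC on the upward-sloping part at x* = 5.
TR = 14·5 = 70. TC = 299 + 20 = 319. Profit = 70 − 319 = -$249.
Shutting down would mean losing the fixed cost of $299, so operating at a loss of $249 is better by $50.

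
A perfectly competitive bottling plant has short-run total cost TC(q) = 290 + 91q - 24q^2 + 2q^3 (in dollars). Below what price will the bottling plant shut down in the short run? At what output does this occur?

The shutdown price is the minimum of AVC. VC = 91q - 24q^2 + 2q^3, so AVC = 91 - 24q + 2q^2.
At the minimum of AVC, MC = AVC. MC = 91 - 48q + 6q^2; setting MC = AVC gives 4q^2 - 24q = 0, so q = 6. min AVC = 19.
For P < $19 the firm produces nothing.

$19 per unit, at q = 6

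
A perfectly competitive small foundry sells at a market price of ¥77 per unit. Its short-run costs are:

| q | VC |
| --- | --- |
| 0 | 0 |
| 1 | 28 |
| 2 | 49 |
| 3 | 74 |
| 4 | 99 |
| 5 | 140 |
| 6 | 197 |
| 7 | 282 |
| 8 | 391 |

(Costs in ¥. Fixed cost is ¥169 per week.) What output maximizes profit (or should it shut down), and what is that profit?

q = 6; profit = ¥96

Tabulate TR − TC: q=0: -169; q=1: -120; q=2: -64; q=3: -12; q=4: 40; q=5: 76; q=6: 96; q=7: 88; q=8: 56.
Profit is maximized at q = 6. AVC there is 197/6 = ¥32.83 ≤ P, so producing beats shutting down (which would give -¥169).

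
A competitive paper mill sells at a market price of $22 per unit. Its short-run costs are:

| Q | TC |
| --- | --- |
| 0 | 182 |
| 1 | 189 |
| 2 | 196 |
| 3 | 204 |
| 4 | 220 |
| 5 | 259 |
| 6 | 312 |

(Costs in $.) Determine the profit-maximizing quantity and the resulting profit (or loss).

Q = 4; profit = -$132

Compute π = P·Q − TC at each output: Q=0: -182; Q=1: -167; Q=2: -152; Q=3: -138; Q=4: -132; Q=5: -149; Q=6: -180.
Profit is maximized at Q = 4. AVC there is 38/4 = $9.50 ≤ P, so producing beats shutting down (which would give -$182).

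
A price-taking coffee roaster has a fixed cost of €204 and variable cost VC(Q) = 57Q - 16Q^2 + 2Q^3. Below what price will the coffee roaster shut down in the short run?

€25 per unit

The shutdown price is the minimum of AVC. VC = 57Q - 16Q^2 + 2Q^3, so AVC = 57 - 16Q + 2Q^2.
At the minimum of AVC, MC = AVC. MC = 57 - 32Q + 6Q^2; setting MC = AVC gives 4Q^2 - 16Q = 0, so Q = 4. min AVC = 25.
For P < €25 the firm produces nothing.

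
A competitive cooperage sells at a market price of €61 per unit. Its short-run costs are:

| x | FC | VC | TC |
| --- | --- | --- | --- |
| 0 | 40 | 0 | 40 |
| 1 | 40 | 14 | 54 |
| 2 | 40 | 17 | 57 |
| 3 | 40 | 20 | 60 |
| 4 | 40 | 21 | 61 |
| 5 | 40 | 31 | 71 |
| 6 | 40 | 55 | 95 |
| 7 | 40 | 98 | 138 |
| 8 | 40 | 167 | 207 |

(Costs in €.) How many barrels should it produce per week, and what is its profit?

x = 7; profit = €289

Tabulate TR − TC: x=0: -40; x=1: 7; x=2: 65; x=3: 123; x=4: 183; x=5: 234; x=6: 271; x=7: 289; x=8: 281.
Profit is maximized at x = 7. AVC there is 98/7 = €14 ≤ P, so producing beats shutting down (which would give -€40).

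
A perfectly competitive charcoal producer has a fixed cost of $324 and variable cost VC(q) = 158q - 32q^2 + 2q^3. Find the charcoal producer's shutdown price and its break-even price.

Shutdown price = $30; break-even price = $68

Shutdown price = min AVC. AVC = 158 - 32q + 2q^2, with vertex at q = 8 and minimum $30.
ATC = 324/q + 158 - 32q + 2q^2. Setting dATC/dq = −324/q^2 − 32 + 4q = 0 gives q = 9 (since 4·9^3 − 32·9^2 = 324).
min ATC = 324/9 + 158 − 32·9 + 2·9^2 = $68. That is the break-even price.
For $30 ≤ P < $68 the firm produces at a loss; below $30 it shuts down.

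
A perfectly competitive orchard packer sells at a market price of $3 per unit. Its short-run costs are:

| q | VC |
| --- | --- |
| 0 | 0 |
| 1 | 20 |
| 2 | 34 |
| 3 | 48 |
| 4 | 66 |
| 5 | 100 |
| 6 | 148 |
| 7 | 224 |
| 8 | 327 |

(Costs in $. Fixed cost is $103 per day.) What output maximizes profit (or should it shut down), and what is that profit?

q = 0 (shut down); profit = -$103

Profit at each row (π = 3q − TC): q=0: -103; q=1: -120; q=2: -131; q=3: -142; q=4: -157; q=5: -188; q=6: -233; q=7: -306; q=8: -406.
Profit is highest at q = 0. Equivalently, the lowest AVC in the table is 48/3 ≈ $16 at q = 3, and P = $3 falls below it — price never covers variable cost, so the firm shuts down and loses only its fixed cost.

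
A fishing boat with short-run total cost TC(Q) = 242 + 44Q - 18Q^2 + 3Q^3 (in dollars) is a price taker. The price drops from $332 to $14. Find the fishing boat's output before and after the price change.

Output falls from 8 to 0 (the firm shuts down)

MC = 44 - 36Q + 9Q^2; the shutdown threshold is min AVC = $17 (at Q = 3).
With P = $332 above the shutdown price, P = MC gives Q = 8.
At P = $14 < min AVC = $17, price no longer covers variable cost at any output, so the firm shuts down: Q = 0.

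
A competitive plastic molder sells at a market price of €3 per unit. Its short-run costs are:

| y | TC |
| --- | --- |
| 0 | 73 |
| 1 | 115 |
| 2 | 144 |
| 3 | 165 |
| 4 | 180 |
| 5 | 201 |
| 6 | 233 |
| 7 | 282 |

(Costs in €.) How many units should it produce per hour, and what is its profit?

y = 0 (shut down); profit = -€73

Profit at each row (π = 3y − TC): y=0: -73; y=1: -112; y=2: -138; y=3: -156; y=4: -168; y=5: -186; y=6: -215; y=7: -261.
Profit is highest at y = 0. Equivalently, the lowest AVC in the table is 128/5 ≈ €25.60 at y = 5, and P = €3 falls below it — price never covers variable cost, so the firm shuts down and loses only its fixed cost.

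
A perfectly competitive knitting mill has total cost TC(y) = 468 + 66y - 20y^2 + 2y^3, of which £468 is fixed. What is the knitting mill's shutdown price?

£16 per unit

The shutdown price is the minimum of AVC. VC = 66y - 20y^2 + 2y^3, so AVC = 66 - 20y + 2y^2.
dAVC/dy = -20 + 4y = 0 gives y = 5. min AVC = 66 - 20·5 + 2·5^2 = 16.
The firm shuts down for any P below £16.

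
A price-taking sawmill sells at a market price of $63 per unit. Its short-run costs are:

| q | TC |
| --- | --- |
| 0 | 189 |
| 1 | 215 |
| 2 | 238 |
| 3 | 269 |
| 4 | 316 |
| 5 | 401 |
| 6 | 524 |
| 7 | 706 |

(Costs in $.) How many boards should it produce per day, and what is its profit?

Profit at each row (π = 63q − TC): q=0: -189; q=1: -152; q=2: -112; q=3: -80; q=4: -64; q=5: -86; q=6: -146; q=7: -265.
Profit is maximized at q = 4. AVC there is 127/4 = $31.75 ≤ P, so producing beats shutting down (which would give -$189).

q = 4; profit = -$64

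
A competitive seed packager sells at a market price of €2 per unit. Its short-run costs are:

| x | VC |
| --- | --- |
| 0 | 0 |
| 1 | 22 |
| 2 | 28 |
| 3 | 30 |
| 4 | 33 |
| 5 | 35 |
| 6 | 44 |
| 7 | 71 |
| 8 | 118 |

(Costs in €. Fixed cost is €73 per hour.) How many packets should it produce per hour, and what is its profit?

x = 0 (shut down); profit = -€73

Tabulate TR − TC: x=0: -73; x=1: -93; x=2: -97; x=3: -97; x=4: -98; x=5: -98; x=6: -105; x=7: -130; x=8: -175.
Profit is highest at x = 0. Equivalently, the lowest AVC in the table is 35/5 ≈ €7 at x = 5, and P = €2 falls below it — price never covers variable cost, so the firm shuts down and loses only its fixed cost.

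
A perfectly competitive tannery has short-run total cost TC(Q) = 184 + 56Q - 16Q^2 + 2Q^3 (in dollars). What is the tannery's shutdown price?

Short-run supply begins at min AVC. From VC = 56Q - 16Q^2 + 2Q^3, AVC = 56 - 16Q + 2Q^2.
dAVC/dQ = -16 + 4Q = 0 gives Q = 4. min AVC = 56 - 16·4 + 2·4^2 = 24.
The firm shuts down for any P below $24.

$24 per unit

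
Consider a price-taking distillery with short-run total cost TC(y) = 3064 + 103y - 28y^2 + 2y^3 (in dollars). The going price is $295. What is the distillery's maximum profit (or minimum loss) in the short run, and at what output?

AVC = 103 - 28y + 2y^2; min AVC = $5 at y = 7. Since P = $295 ≥ min AVC, the firm produces.
MC = 103 - 56y + 6y^2. Setting P = MC and taking the root on the rising branch gives y* = 12.
TR = 295·12 = 3540. TC = 3064 + 660 = 3724. Profit = 3540 − 3724 = -$184.
That loss of $184 beats the $3064 the firm would lose by shutting down; producing recovers $2880 of fixed cost.

Profit = -$184 at y = 12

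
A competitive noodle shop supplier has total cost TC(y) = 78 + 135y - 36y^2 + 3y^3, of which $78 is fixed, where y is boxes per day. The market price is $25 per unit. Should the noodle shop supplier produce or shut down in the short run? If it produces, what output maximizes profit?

Variable cost is VC = 135y - 36y^2 + 3y^3, so AVC = VC/y = 135 - 36y + 3y^2 and MC = dTC/dy = 135 - 72y + 9y^2.
AVC hits its minimum where MC = AVC, at y = 6, giving min AVC = 135 - 36·6 + 3·6^2 = $27.
With P < min AVC ($25 < $27), every unit sold adds to the loss.
The firm minimizes its loss by shutting down and losing only its fixed cost of $78.

Shut down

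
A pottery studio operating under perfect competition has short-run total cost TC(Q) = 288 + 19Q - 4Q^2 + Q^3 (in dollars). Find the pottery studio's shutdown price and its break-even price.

Shutdown price = $15; break-even price = $79

Shutdown price = min AVC. AVC = 19 - 4Q + Q^2, with vertex at Q = 2 and minimum $15.
ATC = 288/Q + 19 - 4Q + Q^2. Setting dATC/dQ = −288/Q^2 − 4 + 2Q = 0 gives Q = 6 (since 2·6^3 − 4·6^2 = 288).
min ATC = 288/6 + 19 − 4·6 + 6^2 = $79. That is the break-even price.
For $15 ≤ P < $79 the firm produces at a loss; below $15 it shuts down.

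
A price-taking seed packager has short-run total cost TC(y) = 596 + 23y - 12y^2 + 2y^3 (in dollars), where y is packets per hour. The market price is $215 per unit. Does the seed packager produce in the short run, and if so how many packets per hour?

Produce at y = 8

Variable cost is VC = 23y - 12y^2 + 2y^3, so AVC = VC/y = 23 - 12y + 2y^2 and MC = dTC/dy = 23 - 24y + 6y^2.
AVC hits its minimum where MC = AVC, at y = 3, giving min AVC = 23 - 12·3 + 2·3^2 = $5.
P = $215 exceeds min AVC = $5, so the firm stays open.
P = MC gives -192 - 24y + 6y^2 = 0, with roots -4 and 8. Take the larger (rising MC): y* = 8.
Check: AVC at y = 8 is $55 ≤ P, so revenue covers variable cost.
Profit = P·y − TC = 215·8 − 1036 = $684.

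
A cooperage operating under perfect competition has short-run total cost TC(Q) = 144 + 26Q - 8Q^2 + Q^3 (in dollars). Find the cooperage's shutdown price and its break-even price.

Shutdown price = min AVC. AVC = 26 - 8Q + Q^2, with vertex at Q = 4 and minimum $10.
ATC = 144/Q + 26 - 8Q + Q^2. Setting dATC/dQ = −144/Q^2 − 8 + 2Q = 0 gives Q = 6 (since 2·6^3 − 8·6^2 = 144).
min ATC = 144/6 + 26 − 8·6 + 6^2 = $38. That is the break-even price.
Between these two prices the firm operates at a loss; above $38 it earns a profit.

Shutdown price = $10; break-even price = $38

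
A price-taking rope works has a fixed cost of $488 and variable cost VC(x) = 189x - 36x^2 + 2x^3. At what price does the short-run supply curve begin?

$27 per unit

The firm shuts down when price falls below the minimum of average variable cost. AVC = VC/x = 189 - 36x + 2x^2.
dAVC/dx = -36 + 4x = 0 gives x = 9. min AVC = 189 - 36·9 + 2·9^2 = 27.
For P < $27 the firm produces nothing.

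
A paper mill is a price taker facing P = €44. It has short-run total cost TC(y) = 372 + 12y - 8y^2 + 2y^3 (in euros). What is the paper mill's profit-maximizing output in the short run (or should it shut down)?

Strip out fixed cost: VC = 12y - 8y^2 + 2y^3. Then AVC = 12 - 8y + 2y^2 and MC = 12 - 16y + 6y^2.
AVC is minimized where dAVC/dy = -8 + 4y = 0, at y = 2; min AVC = 12 - 8·2 + 2·2^2 = €4.
P = €44 exceeds min AVC = €4, so the firm stays open.
Solving P = MC: -32 - 16y + 6y^2 = 0 ⇒ y = -4/3 or 4. On the upward-sloping branch, y* = 4.
Check: AVC at y = 4 is €12 ≤ P, so revenue covers variable cost.
Profit = P·y − TC = 44·4 − 420 = -€244, a loss, but smaller than the €372 fixed cost the firm would lose by shutting down.

Produce at y = 4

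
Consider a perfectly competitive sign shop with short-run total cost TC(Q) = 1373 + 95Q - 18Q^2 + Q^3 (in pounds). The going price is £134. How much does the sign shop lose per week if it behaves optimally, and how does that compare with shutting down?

AVC = 95 - 18Q + Q^2; min AVC = £14 at Q = 9. Since P = £134 ≥ min AVC, the firm produces.
MC = 95 - 36Q + 3Q^2. Setting P = MC and taking the root on the rising branch gives Q* = 13.
TR = 134·13 = 1742. TC = 1373 + 390 = 1763. Profit = 1742 − 1763 = -£21.
Shutting down would mean losing the fixed cost of £1373, so operating at a loss of £21 is better by £1352.

Profit = -£21 at Q = 13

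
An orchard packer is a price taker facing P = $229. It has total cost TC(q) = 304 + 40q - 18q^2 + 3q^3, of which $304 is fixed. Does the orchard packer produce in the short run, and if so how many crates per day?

Strip out fixed cost: VC = 40q - 18q^2 + 3q^3. Then AVC = 40 - 18q + 3q^2 and MC = 40 - 36q + 9q^2.
AVC hits its minimum where MC = AVC, at q = 3, giving min AVC = 40 - 18·3 + 3·3^2 = $13.
P = $229 exceeds min AVC = $13, so the firm stays open.
P = MC gives -189 - 36q + 9q^2 = 0, with roots -3 and 7. Take the larger (rising MC): q* = 7.
Check: AVC at q = 7 is $61 ≤ P, so revenue covers variable cost.
Profit = P·q − TC = 229·7 − 731 = $872.

Produce at q = 7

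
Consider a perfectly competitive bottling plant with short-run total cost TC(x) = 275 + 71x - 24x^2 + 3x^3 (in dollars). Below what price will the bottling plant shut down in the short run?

The firm shuts down when price falls below the minimum of average variable cost. AVC = VC/x = 71 - 24x + 3x^2.
dAVC/dx = -24 + 6x = 0 gives x = 4. min AVC = 71 - 24·4 + 3·4^2 = 23.
The firm shuts down for any P below $23.

$23 per unit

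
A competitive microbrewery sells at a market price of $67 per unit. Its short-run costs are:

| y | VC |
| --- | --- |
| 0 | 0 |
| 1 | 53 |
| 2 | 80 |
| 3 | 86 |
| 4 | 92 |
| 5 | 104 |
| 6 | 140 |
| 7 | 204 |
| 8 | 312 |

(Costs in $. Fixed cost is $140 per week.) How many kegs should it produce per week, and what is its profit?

y = 7; profit = $125

Profit at each row (π = 67y − TC): y=0: -140; y=1: -126; y=2: -86; y=3: -25; y=4: 36; y=5: 91; y=6: 122; y=7: 125; y=8: 84.
Profit is maximized at y = 7. AVC there is 204/7 = $29.14 ≤ P, so producing beats shutting down (which would give -$140).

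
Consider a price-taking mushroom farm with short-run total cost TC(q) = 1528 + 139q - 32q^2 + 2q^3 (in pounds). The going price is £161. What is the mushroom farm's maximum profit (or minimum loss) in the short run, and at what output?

Profit = -£76 at q = 11

AVC = 139 - 32q + 2q^2 has its minimum £11 at q = 8; price £161 clears that bar, so the firm operates.
MC = 139 - 64q + 6q^2. Setting P = MC and taking the root on the rising branch gives q* = 11.
TR = 161·11 = 1771. TC = 1528 + 319 = 1847. Profit = 1771 − 1847 = -£76.
Shutting down would mean losing the fixed cost of £1528, so operating at a loss of £76 is better by £1452.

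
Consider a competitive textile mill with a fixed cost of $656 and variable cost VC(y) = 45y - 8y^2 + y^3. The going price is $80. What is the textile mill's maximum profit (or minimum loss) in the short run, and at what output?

AVC = 45 - 8y + y^2; min AVC = $29 at y = 4. Since P = $80 ≥ min AVC, the firm produces.
With MC = 45 - 16y + 3y^2, P = MC on the upward-sloping part at y* = 7.
TR = 80·7 = 560. TC = 656 + 266 = 922. Profit = 560 − 922 = -$362.
Shutting down would mean losing the fixed cost of $656, so operating at a loss of $362 is better by $294.

Profit = -$362 at y = 7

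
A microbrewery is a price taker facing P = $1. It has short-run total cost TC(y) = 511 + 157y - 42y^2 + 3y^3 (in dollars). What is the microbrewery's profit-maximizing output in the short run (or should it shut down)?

From TC, MC = TC'(y) = 157 - 84y + 9y^2 and AVC = VC/y = 157 - 42y + 3y^2.
AVC hits its minimum where MC = AVC, at y = 7, giving min AVC = 157 - 42·7 + 3·7^2 = $10.
With P < min AVC ($1 < $10), every unit sold adds to the loss.
The firm minimizes its loss by shutting down and losing only its fixed cost of $511.

Shut down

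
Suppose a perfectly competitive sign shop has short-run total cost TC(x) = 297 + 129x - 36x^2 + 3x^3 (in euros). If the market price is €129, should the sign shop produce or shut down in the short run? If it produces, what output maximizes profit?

Produce at x = 8

Variable cost is VC = 129x - 36x^2 + 3x^3, so AVC = VC/x = 129 - 36x + 3x^2 and MC = dTC/dx = 129 - 72x + 9x^2.
The AVC parabola has its vertex at x = 36/6 = 6, where AVC = 129 - 36·6 + 3·6^2 = €21.
Since P = €129 ≥ min AVC = €21, price covers variable cost and the firm should produce.
Solving P = MC: -72x + 9x^2 = 0 ⇒ x = 0 or 8. On the upward-sloping branch, x* = 8.
Check: AVC at x = 8 is €33 ≤ P, so revenue covers variable cost.
Profit = P·x − TC = 129·8 − 561 = €471.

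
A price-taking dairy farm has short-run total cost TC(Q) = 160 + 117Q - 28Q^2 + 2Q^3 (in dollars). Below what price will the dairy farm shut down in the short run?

Short-run supply begins at min AVC. From VC = 117Q - 28Q^2 + 2Q^3, AVC = 117 - 28Q + 2Q^2.
At the minimum of AVC, MC = AVC. MC = 117 - 56Q + 6Q^2; setting MC = AVC gives 4Q^2 - 28Q = 0, so Q = 7. min AVC = 19.
The firm shuts down for any P below $19.

$19 per unit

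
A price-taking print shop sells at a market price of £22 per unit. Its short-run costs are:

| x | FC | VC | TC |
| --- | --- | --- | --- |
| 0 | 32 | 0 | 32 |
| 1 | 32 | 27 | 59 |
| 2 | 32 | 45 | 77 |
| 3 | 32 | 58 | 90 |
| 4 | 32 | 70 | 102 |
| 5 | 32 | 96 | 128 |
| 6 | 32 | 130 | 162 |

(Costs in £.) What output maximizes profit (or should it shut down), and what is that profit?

x = 4; profit = -£14

Compute π = P·x − TC at each output: x=0: -32; x=1: -37; x=2: -33; x=3: -24; x=4: -14; x=5: -18; x=6: -30.
Profit is maximized at x = 4. AVC there is 70/4 = £17.50 ≤ P, so producing beats shutting down (which would give -£32).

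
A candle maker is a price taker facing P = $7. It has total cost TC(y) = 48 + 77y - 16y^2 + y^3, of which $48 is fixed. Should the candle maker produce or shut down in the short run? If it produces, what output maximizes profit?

From TC, MC = TC'(y) = 77 - 32y + 3y^2 and AVC = VC/y = 77 - 16y + y^2.
The AVC parabola has its vertex at y = 16/2 = 8, where AVC = 77 - 16·8 + 8^2 = $13.
P = $7 lies below min AVC = $13; no output level covers variable cost.
Shutting down limits the loss to fixed cost, $48.

Shut down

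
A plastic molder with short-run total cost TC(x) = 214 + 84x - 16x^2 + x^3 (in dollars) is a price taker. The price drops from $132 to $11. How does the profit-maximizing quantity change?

MC = 84 - 32x + 3x^2; the shutdown threshold is min AVC = $20 (at x = 8).
At P = $132 ≥ min AVC, set P = MC on the rising branch: x = 12.
At P = $11 < min AVC = $20, price no longer covers variable cost at any output, so the firm shuts down: x = 0.

Output falls from 12 to 0 (the firm shuts down)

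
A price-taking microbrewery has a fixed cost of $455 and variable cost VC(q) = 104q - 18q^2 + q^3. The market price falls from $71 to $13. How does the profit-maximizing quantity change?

Output falls from 11 to 0 (the firm shuts down)

AVC = 104 - 18q + q^2, minimized at q = 9 where min AVC = $23. MC = 104 - 36q + 3q^2.
At P = $71 ≥ min AVC, set P = MC on the rising branch: q = 11.
At P = $13 < min AVC = $23, price no longer covers variable cost at any output, so the firm shuts down: q = 0.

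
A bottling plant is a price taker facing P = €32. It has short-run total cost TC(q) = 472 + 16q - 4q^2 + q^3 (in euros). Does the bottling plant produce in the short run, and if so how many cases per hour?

Produce at q = 4

Strip out fixed cost: VC = 16q - 4q^2 + q^3. Then AVC = 16 - 4q + q^2 and MC = 16 - 8q + 3q^2.
AVC hits its minimum where MC = AVC, at q = 2, giving min AVC = 16 - 4·2 + 2^2 = €12.
Since P = €32 ≥ min AVC = €12, price covers variable cost and the firm should produce.
Solving P = MC: -16 - 8q + 3q^2 = 0 ⇒ q = -4/3 or 4. On the upward-sloping branch, q* = 4.
Check: AVC at q = 4 is €16 ≤ P, so revenue covers variable cost.
Profit = P·q − TC = 32·4 − 536 = -€408, a loss, but smaller than the €472 fixed cost the firm would lose by shutting down.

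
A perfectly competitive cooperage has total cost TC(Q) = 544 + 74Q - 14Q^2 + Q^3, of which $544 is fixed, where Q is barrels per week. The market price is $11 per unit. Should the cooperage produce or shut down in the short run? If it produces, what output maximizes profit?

Shut down

Strip out fixed cost: VC = 74Q - 14Q^2 + Q^3. Then AVC = 74 - 14Q + Q^2 and MC = 74 - 28Q + 3Q^2.
The AVC parabola has its vertex at Q = 14/2 = 7, where AVC = 74 - 14·7 + 7^2 = $25.
With P < min AVC ($11 < $25), every unit sold adds to the loss.
Best response: produce nothing and absorb the $544 fixed cost.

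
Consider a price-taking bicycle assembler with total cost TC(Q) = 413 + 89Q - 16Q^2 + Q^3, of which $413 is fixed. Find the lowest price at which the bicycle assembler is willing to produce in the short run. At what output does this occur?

$25 per unit, at Q = 8

Short-run supply begins at min AVC. From VC = 89Q - 16Q^2 + Q^3, AVC = 89 - 16Q + Q^2.
At the minimum of AVC, MC = AVC. MC = 89 - 32Q + 3Q^2; setting MC = AVC gives 2Q^2 - 16Q = 0, so Q = 8. min AVC = 25.
So the shutdown price is $25.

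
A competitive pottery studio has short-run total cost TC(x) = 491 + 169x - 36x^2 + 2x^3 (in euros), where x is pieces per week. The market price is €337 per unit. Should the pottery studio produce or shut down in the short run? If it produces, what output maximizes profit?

From TC, MC = TC'(x) = 169 - 72x + 6x^2 and AVC = VC/x = 169 - 36x + 2x^2.
AVC hits its minimum where MC = AVC, at x = 9, giving min AVC = 169 - 36·9 + 2·9^2 = €7.
Because €337 ≥ €7, revenue can cover variable cost; the firm operates.
Set P = MC: 337 = 169 - 72x + 6x^2 → -168 - 72x + 6x^2 = 0. The roots are x = -2 and x = 14; the profit-maximizing output is on the rising part of MC, so x* = 14.
Check: AVC at x = 14 is €57 ≤ P, so revenue covers variable cost.
Profit = P·x − TC = 337·14 − 1289 = €3429.

Produce at x = 14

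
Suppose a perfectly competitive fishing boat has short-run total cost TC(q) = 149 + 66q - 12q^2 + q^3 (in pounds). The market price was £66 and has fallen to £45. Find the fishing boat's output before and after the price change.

MC = 66 - 24q + 3q^2; the shutdown threshold is min AVC = £30 (at q = 6).
With P = £66 above the shutdown price, P = MC gives q = 8.
At P = £45 ≥ min AVC, set P = MC: q = 7. The firm stays open but cuts output.

Output falls from 8 to 7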